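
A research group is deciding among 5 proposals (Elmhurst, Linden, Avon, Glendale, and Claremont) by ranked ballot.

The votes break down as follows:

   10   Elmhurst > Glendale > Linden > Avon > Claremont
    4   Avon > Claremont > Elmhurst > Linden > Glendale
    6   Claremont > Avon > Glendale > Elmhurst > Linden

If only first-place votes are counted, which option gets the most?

First-place vote totals:
  Elmhurst: 10
  Linden: 0
  Avon: 4
  Glendale: 0
  Claremont: 6
Elmhurst has the most first-place votes.

Elmhurst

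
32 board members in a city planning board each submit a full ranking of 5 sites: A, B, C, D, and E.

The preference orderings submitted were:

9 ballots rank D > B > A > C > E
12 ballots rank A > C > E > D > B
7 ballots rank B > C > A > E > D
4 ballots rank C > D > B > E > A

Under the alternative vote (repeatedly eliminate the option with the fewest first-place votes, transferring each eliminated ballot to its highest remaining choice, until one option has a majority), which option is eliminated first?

E

Round 1: A 12, D 9, B 7, C 4, E 0. E has the fewest and is eliminated.
Round 2: A 12, D 9, B 7, C 4. C has the fewest and is eliminated.
Round 3: D 13, A 12, B 7. B has the fewest and is eliminated.
Round 4: A 19, D 13. A has a majority.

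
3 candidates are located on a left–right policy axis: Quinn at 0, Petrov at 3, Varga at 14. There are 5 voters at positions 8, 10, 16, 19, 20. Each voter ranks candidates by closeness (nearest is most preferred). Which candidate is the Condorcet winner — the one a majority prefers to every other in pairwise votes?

With single-peaked preferences on a line, the Condorcet winner is the candidate closest to the median voter.
The median voter (position 16) is closest to Varga at 14.
Check: Varga vs Petrov — voters closer to Varga: 4 of 5.

Varga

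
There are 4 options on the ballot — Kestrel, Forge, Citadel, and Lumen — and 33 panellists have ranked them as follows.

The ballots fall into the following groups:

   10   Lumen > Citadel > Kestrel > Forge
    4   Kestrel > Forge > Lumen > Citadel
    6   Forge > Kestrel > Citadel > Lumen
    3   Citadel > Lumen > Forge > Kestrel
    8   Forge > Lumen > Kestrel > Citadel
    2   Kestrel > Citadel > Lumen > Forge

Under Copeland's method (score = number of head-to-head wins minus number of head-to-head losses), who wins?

Pairwise results:
  Kestrel vs Forge: Forge wins 17–16.
  Kestrel vs Citadel: Kestrel wins 20–13.
  Kestrel vs Lumen: Lumen wins 21–12.
  Forge vs Citadel: Forge wins 18–15.
  Forge vs Lumen: Forge wins 18–15.
  Citadel vs Lumen: Lumen wins 22–11.
Copeland scores (wins − losses):
  Kestrel: 1 − 2 = -1
  Forge: 3 − 0 = 3
  Citadel: 0 − 3 = -3
  Lumen: 2 − 1 = 1
Forge has the best Copeland score.

Forge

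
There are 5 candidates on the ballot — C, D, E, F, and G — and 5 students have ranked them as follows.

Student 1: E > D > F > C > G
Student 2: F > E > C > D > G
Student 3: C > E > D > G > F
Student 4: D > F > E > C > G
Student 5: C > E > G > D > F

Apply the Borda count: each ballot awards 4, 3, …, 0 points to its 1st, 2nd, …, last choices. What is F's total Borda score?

Borda scores:
  C: 1 + 2 + 4 + 1 + 4 = 12
  D: 3 + 1 + 2 + 4 + 1 = 11
  E: 4 + 3 + 3 + 2 + 3 = 15
  F: 2 + 4 + 0 + 3 + 0 = 9
  G: 0 + 0 + 1 + 0 + 2 = 3

9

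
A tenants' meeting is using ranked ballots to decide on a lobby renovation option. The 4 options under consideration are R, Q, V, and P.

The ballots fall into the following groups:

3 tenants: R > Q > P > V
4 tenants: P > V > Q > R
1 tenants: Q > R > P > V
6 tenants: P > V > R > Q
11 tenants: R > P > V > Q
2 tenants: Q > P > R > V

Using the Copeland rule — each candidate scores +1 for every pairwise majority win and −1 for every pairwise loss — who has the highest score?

Pairwise results:
  R vs Q: R wins 20–7.
  R vs V: R wins 17–10.
  R vs P: R wins 15–12.
  Q vs V: V wins 21–6.
  Q vs P: P wins 21–6.
  V vs P: P wins 27–0.
Copeland scores (wins − losses):
  R: 3 − 0 = 3
  Q: 0 − 3 = -3
  V: 1 − 2 = -1
  P: 2 − 1 = 1
R has the best Copeland score.

R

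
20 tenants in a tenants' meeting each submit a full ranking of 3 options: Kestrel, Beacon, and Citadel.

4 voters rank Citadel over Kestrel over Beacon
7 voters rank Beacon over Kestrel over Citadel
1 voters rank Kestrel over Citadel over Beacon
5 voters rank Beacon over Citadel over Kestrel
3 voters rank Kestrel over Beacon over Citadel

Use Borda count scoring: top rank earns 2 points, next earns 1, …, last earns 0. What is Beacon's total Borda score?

Borda scores:
  Kestrel: 4·1 + 7·1 + 2 + 5·0 + 3·2 = 19
  Beacon: 4·0 + 7·2 + 0 + 5·2 + 3·1 = 27
  Citadel: 4·2 + 7·0 + 1 + 5·1 + 3·0 = 14

27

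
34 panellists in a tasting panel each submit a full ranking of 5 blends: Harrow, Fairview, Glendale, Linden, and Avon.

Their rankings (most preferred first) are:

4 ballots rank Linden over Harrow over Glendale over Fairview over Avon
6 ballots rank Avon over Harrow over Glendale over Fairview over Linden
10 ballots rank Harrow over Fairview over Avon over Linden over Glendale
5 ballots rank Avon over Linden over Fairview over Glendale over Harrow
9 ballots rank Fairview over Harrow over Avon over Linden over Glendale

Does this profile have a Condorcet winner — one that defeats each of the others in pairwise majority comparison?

Head-to-head results (34 voters total):
Harrow vs Fairview: Harrow wins 20–14.
Harrow vs Glendale: Harrow wins 29–5.
Harrow vs Linden: Harrow wins 25–9.
Harrow vs Avon: Harrow wins 23–11.
Fairview vs Glendale: Fairview wins 24–10.
Fairview vs Linden: Fairview wins 25–9.
Fairview vs Avon: Fairview wins 23–11.
Glendale vs Linden: Linden wins 28–6.
Glendale vs Avon: Avon wins 30–4.
Linden vs Avon: Avon wins 30–4.
Harrow beats each rival — Fairview (20–14), Glendale (29–5), Linden (25–9), Avon (23–11) — so Harrow is the Condorcet winner.

Yes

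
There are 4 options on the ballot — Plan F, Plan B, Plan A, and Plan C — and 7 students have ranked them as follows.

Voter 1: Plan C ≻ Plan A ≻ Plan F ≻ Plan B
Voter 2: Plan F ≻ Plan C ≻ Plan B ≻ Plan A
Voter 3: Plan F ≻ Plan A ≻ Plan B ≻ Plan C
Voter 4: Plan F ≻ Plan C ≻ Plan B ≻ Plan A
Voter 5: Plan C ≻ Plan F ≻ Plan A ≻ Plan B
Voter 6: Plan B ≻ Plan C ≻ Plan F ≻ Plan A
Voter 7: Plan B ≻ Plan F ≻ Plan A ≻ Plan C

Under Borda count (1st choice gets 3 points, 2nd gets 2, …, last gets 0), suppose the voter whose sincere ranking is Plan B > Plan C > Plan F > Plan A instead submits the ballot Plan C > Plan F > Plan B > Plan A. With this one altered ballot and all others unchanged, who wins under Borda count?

Plan F

Borda totals with the altered ballot: Plan F 16, Plan B 7, Plan A 6, Plan C 13.
The winner is unchanged: still Plan F.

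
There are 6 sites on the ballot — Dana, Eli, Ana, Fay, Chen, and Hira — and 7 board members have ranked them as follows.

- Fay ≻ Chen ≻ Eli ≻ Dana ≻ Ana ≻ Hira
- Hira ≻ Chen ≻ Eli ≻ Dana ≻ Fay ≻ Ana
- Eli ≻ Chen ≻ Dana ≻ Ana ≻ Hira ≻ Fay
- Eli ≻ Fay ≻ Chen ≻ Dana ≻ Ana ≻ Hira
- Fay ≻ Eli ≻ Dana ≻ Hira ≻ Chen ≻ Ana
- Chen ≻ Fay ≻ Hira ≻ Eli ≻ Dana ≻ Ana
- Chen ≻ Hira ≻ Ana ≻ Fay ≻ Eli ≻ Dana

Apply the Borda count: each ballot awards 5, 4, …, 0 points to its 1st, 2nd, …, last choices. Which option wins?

Chen

Borda scores:
  Dana: 2 + 2 + 3 + 2 + 3 + 1 + 0 = 13
  Eli: 3 + 3 + 5 + 5 + 4 + 2 + 1 = 23
  Ana: 1 + 0 + 2 + 1 + 0 + 0 + 3 = 7
  Fay: 5 + 1 + 0 + 4 + 5 + 4 + 2 = 21
  Chen: 4 + 4 + 4 + 3 + 1 + 5 + 5 = 26
  Hira: 0 + 5 + 1 + 0 + 2 + 3 + 4 = 15
Chen has the highest total.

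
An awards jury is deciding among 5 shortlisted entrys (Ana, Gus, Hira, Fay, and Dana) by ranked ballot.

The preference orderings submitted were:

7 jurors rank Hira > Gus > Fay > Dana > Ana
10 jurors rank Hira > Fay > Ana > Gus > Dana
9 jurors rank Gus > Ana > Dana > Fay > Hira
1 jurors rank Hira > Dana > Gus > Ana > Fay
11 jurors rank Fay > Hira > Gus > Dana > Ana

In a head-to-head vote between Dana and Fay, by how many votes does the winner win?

18

Ballots ranking Dana above Fay: 9+1 = 10.
Ballots ranking Fay above Dana: 7+10+11 = 28.
Fay wins 28–10, a margin of 18.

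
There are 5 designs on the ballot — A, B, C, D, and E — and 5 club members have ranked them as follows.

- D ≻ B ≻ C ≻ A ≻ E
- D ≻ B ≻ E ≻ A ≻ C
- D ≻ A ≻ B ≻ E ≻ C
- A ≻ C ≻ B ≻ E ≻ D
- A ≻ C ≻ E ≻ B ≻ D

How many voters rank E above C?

2

Ballots ranking E above C: 2.
Ballots ranking C above E: 3.
So 2 of 5 voters prefer E to C.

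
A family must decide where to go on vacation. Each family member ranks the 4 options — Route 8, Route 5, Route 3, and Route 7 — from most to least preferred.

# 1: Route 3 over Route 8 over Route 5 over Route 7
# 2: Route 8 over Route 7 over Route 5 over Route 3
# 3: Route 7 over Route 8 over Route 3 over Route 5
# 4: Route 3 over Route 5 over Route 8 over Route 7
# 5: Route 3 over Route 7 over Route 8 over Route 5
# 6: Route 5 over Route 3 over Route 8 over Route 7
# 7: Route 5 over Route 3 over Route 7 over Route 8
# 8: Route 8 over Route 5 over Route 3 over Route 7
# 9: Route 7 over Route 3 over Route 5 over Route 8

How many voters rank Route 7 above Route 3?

3

Ballots ranking Route 7 above Route 3: 3.
Ballots ranking Route 3 above Route 7: 6.
So 3 of 9 voters prefer Route 7 to Route 3.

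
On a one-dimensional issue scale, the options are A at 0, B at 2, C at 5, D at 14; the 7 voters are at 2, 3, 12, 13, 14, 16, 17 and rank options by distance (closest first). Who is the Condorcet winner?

D

With single-peaked preferences on a line, the Condorcet winner is the candidate closest to the median voter.
The median voter (position 13) is closest to D at 14.
Check: D vs C — voters closer to D: 5 of 7.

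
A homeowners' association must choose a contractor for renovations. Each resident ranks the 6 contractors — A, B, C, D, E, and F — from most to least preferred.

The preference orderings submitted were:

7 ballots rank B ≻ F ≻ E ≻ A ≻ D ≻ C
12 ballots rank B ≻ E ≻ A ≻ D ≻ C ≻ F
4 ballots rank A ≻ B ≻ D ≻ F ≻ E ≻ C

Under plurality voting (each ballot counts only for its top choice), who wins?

B

First-place vote totals:
  A: 4
  B: 19
  C: 0
  D: 0
  E: 0
  F: 0
B has the most first-place votes.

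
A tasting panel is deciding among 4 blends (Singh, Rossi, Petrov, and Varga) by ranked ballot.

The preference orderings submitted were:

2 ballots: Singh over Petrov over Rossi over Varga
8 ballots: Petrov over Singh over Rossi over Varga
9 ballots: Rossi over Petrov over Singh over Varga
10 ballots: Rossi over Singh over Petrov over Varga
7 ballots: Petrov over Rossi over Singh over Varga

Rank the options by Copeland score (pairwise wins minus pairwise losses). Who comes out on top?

Rossi

Pairwise results:
  Singh vs Rossi: Rossi wins 26–10.
  Singh vs Petrov: Petrov wins 24–12.
  Singh vs Varga: Singh wins 36–0.
  Rossi vs Petrov: Rossi wins 19–17.
  Rossi vs Varga: Rossi wins 36–0.
  Petrov vs Varga: Petrov wins 36–0.
Copeland scores (wins − losses):
  Singh: 1 − 2 = -1
  Rossi: 3 − 0 = 3
  Petrov: 2 − 1 = 1
  Varga: 0 − 3 = -3
Rossi has the best Copeland score.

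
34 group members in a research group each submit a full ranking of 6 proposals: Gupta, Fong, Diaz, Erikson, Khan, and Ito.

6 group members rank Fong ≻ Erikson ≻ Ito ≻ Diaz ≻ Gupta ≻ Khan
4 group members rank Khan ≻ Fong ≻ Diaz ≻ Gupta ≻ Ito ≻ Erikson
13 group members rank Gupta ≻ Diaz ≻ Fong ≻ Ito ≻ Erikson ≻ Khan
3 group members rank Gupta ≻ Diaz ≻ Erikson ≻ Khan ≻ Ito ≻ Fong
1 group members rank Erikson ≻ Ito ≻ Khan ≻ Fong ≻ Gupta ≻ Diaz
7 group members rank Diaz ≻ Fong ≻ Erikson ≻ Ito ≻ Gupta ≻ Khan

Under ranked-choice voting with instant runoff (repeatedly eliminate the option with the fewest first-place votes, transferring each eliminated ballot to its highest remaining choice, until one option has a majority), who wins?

Round 1: Gupta 16, Diaz 7, Fong 6, Khan 4, Erikson 1, Ito 0. Ito has the fewest and is eliminated.
Round 2: Gupta 16, Diaz 7, Fong 6, Khan 4, Erikson 1. Erikson has the fewest and is eliminated.
Round 3: Gupta 16, Diaz 7, Fong 6, Khan 5. Khan has the fewest and is eliminated.
Round 4: Gupta 16, Fong 11, Diaz 7. Diaz has the fewest and is eliminated.
Round 5: Fong 18, Gupta 16. Fong has a majority.

Fong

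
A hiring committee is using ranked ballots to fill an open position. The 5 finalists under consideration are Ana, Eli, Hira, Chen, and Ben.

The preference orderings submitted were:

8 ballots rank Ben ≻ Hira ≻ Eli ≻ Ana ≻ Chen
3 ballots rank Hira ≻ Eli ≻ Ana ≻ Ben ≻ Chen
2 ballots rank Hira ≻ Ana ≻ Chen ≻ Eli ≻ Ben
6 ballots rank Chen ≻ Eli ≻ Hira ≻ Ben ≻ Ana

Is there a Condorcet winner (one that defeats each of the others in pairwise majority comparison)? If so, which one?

Hira

Head-to-head results (19 voters total):
Ana vs Eli: Eli wins 17–2.
Ana vs Hira: Hira wins 19–0.
Ana vs Chen: Ana wins 13–6.
Ana vs Ben: Ben wins 14–5.
Eli vs Hira: Hira wins 13–6.
Eli vs Chen: Eli wins 11–8.
Eli vs Ben: Eli wins 11–8.
Hira vs Chen: Hira wins 13–6.
Hira vs Ben: Hira wins 11–8.
Chen vs Ben: Ben wins 11–8.
Hira beats each rival — Ana (19–0), Eli (13–6), Chen (13–6), Ben (11–8) — so Hira is the Condorcet winner.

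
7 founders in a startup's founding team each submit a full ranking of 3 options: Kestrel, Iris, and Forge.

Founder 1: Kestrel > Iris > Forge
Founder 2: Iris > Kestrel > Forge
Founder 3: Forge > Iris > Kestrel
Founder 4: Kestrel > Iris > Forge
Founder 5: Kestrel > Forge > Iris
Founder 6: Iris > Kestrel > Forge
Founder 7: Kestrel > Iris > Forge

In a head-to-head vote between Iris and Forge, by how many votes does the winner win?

Ballots ranking Iris above Forge: 5.
Ballots ranking Forge above Iris: 2.
Iris wins 5–2, a margin of 3.

3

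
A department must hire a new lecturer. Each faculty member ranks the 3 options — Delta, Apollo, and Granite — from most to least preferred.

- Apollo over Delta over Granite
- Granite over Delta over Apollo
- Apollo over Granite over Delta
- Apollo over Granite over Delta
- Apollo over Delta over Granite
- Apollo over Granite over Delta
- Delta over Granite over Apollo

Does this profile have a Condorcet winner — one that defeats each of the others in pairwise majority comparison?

Yes

Head-to-head results (7 voters total):
Delta vs Apollo: Apollo wins 5–2.
Delta vs Granite: Granite wins 4–3.
Apollo vs Granite: Apollo wins 5–2.
Apollo beats each rival — Delta (5–2), Granite (5–2) — so Apollo is the Condorcet winner.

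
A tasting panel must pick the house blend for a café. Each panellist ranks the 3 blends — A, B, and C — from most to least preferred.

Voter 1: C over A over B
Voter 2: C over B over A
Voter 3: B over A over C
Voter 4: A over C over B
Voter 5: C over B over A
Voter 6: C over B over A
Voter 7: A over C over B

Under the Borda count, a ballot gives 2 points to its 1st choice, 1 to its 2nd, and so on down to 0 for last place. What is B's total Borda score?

5

Borda scores:
  A: 1 + 0 + 1 + 2 + 0 + 0 + 2 = 6
  B: 0 + 1 + 2 + 0 + 1 + 1 + 0 = 5
  C: 2 + 2 + 0 + 1 + 2 + 2 + 1 = 10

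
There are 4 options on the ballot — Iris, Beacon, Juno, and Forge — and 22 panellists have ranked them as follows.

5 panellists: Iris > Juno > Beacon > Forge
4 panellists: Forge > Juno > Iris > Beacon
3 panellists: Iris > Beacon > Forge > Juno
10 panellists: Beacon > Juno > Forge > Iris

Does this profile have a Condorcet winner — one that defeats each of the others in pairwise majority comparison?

No

Head-to-head results (22 voters total):
Iris vs Beacon: Iris wins 12–10.
Iris vs Juno: Juno wins 14–8.
Iris vs Forge: Forge wins 14–8.
Beacon vs Juno: Beacon wins 13–9.
Beacon vs Forge: Beacon wins 18–4.
Juno vs Forge: Juno wins 15–7.
No candidate beats all others: Iris beats Beacon beats Juno beats Iris, a majority cycle.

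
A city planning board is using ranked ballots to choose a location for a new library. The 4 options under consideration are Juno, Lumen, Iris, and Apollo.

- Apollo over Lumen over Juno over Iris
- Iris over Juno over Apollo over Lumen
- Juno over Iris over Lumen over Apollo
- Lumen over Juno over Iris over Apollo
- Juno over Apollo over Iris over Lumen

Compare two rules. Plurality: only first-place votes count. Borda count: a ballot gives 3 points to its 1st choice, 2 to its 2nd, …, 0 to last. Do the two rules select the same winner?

Plurality first-place counts: Juno 2, Lumen 1, Iris 1, Apollo 1 → Juno.
Borda totals: Juno 11, Lumen 6, Iris 7, Apollo 6 → Juno.
The two rules agree on Juno.

Yes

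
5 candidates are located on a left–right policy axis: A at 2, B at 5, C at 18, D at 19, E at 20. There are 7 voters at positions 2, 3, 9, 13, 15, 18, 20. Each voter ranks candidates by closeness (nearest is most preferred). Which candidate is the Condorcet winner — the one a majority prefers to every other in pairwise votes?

With single-peaked preferences on a line, the Condorcet winner is the candidate closest to the median voter.
The median voter (position 13) is closest to C at 18.
Check: C vs B — voters closer to C: 4 of 7.

C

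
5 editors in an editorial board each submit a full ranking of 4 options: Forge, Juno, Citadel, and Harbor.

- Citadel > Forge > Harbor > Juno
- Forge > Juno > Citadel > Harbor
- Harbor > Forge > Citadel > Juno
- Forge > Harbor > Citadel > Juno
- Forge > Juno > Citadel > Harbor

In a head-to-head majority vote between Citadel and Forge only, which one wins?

Forge

Ballots ranking Citadel above Forge: 1.
Ballots ranking Forge above Citadel: 4.
Forge wins the head-to-head, 4–1.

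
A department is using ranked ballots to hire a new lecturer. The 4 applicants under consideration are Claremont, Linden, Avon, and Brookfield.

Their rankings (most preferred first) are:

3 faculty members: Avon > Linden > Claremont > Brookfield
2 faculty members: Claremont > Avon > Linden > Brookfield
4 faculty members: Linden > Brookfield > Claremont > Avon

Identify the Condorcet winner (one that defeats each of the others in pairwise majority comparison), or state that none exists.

Head-to-head results (9 voters total):
Claremont vs Linden: Linden wins 7–2.
Claremont vs Avon: Claremont wins 6–3.
Claremont vs Brookfield: Claremont wins 5–4.
Linden vs Avon: Avon wins 5–4.
Linden vs Brookfield: Linden wins 9–0.
Avon vs Brookfield: Avon wins 5–4.
No candidate beats all others: Claremont beats Avon beats Linden beats Claremont, a majority cycle.

None — there is no Condorcet winner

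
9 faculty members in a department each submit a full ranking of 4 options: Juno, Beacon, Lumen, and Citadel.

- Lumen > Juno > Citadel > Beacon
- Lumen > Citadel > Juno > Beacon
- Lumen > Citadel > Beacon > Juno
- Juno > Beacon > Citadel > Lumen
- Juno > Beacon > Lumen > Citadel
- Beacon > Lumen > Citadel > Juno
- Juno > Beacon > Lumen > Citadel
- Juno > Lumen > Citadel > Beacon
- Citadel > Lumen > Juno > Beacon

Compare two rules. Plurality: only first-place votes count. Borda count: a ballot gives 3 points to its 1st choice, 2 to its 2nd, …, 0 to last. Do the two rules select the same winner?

Plurality first-place counts: Juno 4, Beacon 1, Lumen 3, Citadel 1 → Juno.
Borda totals: Juno 16, Beacon 10, Lumen 17, Citadel 11 → Lumen.
The two rules disagree: plurality picks Juno, Borda picks Lumen.

No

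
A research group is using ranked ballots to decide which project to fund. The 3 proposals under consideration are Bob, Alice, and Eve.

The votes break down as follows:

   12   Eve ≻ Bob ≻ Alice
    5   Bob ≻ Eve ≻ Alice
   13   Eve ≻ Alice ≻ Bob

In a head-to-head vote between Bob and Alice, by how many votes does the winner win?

4

Ballots ranking Bob above Alice: 12+5 = 17.
Ballots ranking Alice above Bob: 13.
Bob wins 17–13, a margin of 4.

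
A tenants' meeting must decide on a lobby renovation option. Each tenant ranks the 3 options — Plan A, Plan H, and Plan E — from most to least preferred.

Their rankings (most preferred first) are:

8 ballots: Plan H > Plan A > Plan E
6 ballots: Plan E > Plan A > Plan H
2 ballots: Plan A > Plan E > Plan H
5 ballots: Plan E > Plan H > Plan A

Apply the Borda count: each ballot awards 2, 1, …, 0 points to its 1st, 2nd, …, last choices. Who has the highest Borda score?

Borda scores:
  Plan A: 8·1 + 6·1 + 2·2 + 5·0 = 18
  Plan H: 8·2 + 6·0 + 2·0 + 5·1 = 21
  Plan E: 8·0 + 6·2 + 2·1 + 5·2 = 24
Plan E has the highest total.

Plan E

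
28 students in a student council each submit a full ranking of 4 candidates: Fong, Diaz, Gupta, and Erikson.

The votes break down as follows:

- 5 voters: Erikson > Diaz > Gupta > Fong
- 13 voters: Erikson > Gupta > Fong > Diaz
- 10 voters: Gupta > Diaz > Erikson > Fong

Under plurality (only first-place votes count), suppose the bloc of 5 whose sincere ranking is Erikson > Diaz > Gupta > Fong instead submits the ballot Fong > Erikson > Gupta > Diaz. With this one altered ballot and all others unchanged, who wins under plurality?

First-place totals with the altered ballot: Fong 5, Diaz 0, Gupta 10, Erikson 13.
The winner is unchanged: still Erikson.

Erikson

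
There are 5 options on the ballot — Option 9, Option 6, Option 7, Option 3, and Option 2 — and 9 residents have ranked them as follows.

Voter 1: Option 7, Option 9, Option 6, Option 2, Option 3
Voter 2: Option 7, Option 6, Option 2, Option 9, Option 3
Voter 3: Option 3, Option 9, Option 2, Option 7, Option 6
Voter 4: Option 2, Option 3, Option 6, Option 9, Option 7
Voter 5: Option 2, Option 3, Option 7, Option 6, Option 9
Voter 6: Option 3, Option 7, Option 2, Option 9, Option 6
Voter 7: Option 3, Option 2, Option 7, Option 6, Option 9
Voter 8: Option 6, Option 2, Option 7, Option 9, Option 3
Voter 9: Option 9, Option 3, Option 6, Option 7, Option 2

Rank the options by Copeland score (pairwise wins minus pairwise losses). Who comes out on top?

Option 2

Pairwise results:
  Option 9 vs Option 6: Option 6 wins 5–4.
  Option 9 vs Option 7: Option 7 wins 6–3.
  Option 9 vs Option 3: Option 3 wins 5–4.
  Option 9 vs Option 2: Option 2 wins 6–3.
  Option 6 vs Option 7: Option 7 wins 6–3.
  Option 6 vs Option 3: Option 3 wins 6–3.
  Option 6 vs Option 2: Option 2 wins 5–4.
  Option 7 vs Option 3: Option 3 wins 6–3.
  Option 7 vs Option 2: Option 2 wins 5–4.
  Option 3 vs Option 2: Option 2 wins 5–4.
Copeland scores (wins − losses):
  Option 9: 0 − 4 = -4
  Option 6: 1 − 3 = -2
  Option 7: 2 − 2 = 0
  Option 3: 3 − 1 = 2
  Option 2: 4 − 0 = 4
Option 2 has the best Copeland score.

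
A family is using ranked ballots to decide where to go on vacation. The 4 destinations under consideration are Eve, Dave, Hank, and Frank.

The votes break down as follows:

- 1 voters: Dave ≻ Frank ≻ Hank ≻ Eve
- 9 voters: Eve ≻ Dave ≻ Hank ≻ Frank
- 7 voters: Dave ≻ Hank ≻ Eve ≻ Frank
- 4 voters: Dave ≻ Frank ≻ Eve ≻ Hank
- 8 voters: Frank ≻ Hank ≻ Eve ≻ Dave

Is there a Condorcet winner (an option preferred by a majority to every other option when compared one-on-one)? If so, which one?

Head-to-head results (29 voters total):
Eve vs Dave: Eve wins 17–12.
Eve vs Hank: Hank wins 16–13.
Eve vs Frank: Eve wins 16–13.
Dave vs Hank: Dave wins 21–8.
Dave vs Frank: Dave wins 21–8.
Hank vs Frank: Hank wins 16–13.
No candidate beats all others: Eve beats Dave beats Hank beats Eve, a majority cycle.

There is no Condorcet winner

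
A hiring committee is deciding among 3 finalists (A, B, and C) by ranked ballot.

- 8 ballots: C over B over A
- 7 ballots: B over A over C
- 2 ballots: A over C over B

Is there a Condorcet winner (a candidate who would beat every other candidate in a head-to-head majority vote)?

No

Head-to-head results (17 voters total):
A vs B: B wins 15–2.
A vs C: A wins 9–8.
B vs C: C wins 10–7.
No candidate beats all others: A beats C beats B beats A, a majority cycle.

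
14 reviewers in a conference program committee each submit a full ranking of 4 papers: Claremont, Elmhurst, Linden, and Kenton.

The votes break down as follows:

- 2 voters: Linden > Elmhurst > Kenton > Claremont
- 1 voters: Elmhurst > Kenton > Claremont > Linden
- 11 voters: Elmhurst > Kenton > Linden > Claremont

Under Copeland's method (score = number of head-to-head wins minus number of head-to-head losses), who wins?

Elmhurst

Pairwise results:
  Claremont vs Elmhurst: Elmhurst wins 14–0.
  Claremont vs Linden: Linden wins 13–1.
  Claremont vs Kenton: Kenton wins 14–0.
  Elmhurst vs Linden: Elmhurst wins 12–2.
  Elmhurst vs Kenton: Elmhurst wins 14–0.
  Linden vs Kenton: Kenton wins 12–2.
Copeland scores (wins − losses):
  Claremont: 0 − 3 = -3
  Elmhurst: 3 − 0 = 3
  Linden: 1 − 2 = -1
  Kenton: 2 − 1 = 1
Elmhurst has the best Copeland score.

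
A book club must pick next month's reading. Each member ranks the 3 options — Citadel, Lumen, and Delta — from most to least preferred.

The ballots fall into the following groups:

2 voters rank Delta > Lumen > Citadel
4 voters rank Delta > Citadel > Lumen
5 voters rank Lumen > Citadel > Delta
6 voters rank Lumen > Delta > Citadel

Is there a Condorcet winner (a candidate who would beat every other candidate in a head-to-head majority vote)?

Yes

Head-to-head results (17 voters total):
Citadel vs Lumen: Lumen wins 13–4.
Citadel vs Delta: Delta wins 12–5.
Lumen vs Delta: Lumen wins 11–6.
Lumen beats each rival — Citadel (13–4), Delta (11–6) — so Lumen is the Condorcet winner.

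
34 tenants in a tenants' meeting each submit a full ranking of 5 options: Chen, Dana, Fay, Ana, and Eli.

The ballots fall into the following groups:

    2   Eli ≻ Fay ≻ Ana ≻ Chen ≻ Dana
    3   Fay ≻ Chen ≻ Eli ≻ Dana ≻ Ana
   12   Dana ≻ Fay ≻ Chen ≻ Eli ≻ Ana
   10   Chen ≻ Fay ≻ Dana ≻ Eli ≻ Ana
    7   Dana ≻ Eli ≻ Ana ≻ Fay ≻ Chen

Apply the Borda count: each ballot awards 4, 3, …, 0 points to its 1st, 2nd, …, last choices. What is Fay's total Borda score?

91

Borda scores:
  Chen: 2·1 + 3·3 + 12·2 + 10·4 + 7·0 = 75
  Dana: 2·0 + 3·1 + 12·4 + 10·2 + 7·4 = 99
  Fay: 2·3 + 3·4 + 12·3 + 10·3 + 7·1 = 91
  Ana: 2·2 + 3·0 + 12·0 + 10·0 + 7·2 = 18
  Eli: 2·4 + 3·2 + 12·1 + 10·1 + 7·3 = 57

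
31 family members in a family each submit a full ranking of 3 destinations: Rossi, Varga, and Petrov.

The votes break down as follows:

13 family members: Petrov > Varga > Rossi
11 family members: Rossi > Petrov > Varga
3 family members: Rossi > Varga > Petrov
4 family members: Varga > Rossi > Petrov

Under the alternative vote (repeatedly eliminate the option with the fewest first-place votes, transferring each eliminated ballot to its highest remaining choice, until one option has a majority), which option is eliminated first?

Varga

Round 1: Rossi 14, Petrov 13, Varga 4. Varga has the fewest and is eliminated.
Round 2: Rossi 18, Petrov 13. Rossi has a majority.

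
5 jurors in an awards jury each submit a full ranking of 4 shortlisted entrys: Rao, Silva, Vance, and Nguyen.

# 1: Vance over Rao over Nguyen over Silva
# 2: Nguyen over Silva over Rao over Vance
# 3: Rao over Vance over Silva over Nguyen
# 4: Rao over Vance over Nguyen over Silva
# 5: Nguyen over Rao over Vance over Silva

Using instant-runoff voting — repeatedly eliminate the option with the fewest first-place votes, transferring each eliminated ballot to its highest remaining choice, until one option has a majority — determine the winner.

Rao

Round 1: Rao 2, Nguyen 2, Vance 1, Silva 0. Silva has the fewest and is eliminated.
Round 2: Rao 2, Nguyen 2, Vance 1. Vance has the fewest and is eliminated.
Round 3: Rao 3, Nguyen 2. Rao has a majority.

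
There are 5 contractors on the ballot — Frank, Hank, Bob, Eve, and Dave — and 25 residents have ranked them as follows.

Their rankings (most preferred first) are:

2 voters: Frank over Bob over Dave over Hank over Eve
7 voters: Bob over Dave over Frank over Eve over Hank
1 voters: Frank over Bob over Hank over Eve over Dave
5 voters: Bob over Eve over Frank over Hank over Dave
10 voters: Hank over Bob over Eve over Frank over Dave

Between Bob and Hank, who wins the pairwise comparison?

Bob

Ballots ranking Bob above Hank: 2+7+1+5 = 15.
Ballots ranking Hank above Bob: 10.
Bob wins the head-to-head, 15–10.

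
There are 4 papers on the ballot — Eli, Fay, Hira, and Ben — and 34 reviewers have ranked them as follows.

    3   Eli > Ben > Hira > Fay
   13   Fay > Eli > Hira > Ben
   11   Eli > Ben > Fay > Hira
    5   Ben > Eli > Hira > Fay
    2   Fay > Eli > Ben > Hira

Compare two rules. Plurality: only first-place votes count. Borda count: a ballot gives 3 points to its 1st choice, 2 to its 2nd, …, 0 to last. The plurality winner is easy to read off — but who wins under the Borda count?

Eli

Plurality first-place counts: Eli 14, Fay 15, Hira 0, Ben 5 → Fay.
Borda totals: Eli 82, Fay 56, Hira 21, Ben 45 → Eli.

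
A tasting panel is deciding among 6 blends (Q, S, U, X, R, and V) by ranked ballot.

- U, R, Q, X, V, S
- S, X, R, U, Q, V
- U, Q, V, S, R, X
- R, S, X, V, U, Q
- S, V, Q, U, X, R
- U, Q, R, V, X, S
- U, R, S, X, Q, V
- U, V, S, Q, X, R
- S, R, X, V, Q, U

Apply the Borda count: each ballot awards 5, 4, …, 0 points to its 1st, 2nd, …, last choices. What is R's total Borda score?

24

Borda scores:
  Q: 3 + 1 + 4 + 0 + 3 + 4 + 1 + 2 + 1 = 19
  S: 0 + 5 + 2 + 4 + 5 + 0 + 3 + 3 + 5 = 27
  U: 5 + 2 + 5 + 1 + 2 + 5 + 5 + 5 + 0 = 30
  X: 2 + 4 + 0 + 3 + 1 + 1 + 2 + 1 + 3 = 17
  R: 4 + 3 + 1 + 5 + 0 + 3 + 4 + 0 + 4 = 24
  V: 1 + 0 + 3 + 2 + 4 + 2 + 0 + 4 + 2 = 18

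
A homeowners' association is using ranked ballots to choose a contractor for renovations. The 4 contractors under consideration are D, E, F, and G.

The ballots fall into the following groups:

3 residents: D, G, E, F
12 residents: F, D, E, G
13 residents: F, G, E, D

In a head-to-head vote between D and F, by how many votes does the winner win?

22

Ballots ranking D above F: 3.
Ballots ranking F above D: 12+13 = 25.
F wins 25–3, a margin of 22.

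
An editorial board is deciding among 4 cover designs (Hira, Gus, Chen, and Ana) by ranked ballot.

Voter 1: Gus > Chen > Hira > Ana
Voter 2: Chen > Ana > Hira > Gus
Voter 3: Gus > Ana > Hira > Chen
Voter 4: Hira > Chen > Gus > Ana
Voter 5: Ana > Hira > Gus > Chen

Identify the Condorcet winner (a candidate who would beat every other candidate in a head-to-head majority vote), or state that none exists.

There is no Condorcet winner

Head-to-head results (5 voters total):
Hira vs Gus: Hira wins 3–2.
Hira vs Chen: Hira wins 3–2.
Hira vs Ana: Ana wins 3–2.
Gus vs Chen: Gus wins 3–2.
Gus vs Ana: Gus wins 3–2.
Chen vs Ana: Chen wins 3–2.
No candidate beats all others: Hira beats Gus beats Ana beats Hira, a majority cycle.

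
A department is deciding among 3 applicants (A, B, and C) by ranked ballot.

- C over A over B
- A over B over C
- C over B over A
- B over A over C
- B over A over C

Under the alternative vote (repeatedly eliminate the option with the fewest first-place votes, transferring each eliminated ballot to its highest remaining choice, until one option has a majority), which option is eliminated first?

Round 1: B 2, C 2, A 1. A has the fewest and is eliminated.
Round 2: B 3, C 2. B has a majority.

A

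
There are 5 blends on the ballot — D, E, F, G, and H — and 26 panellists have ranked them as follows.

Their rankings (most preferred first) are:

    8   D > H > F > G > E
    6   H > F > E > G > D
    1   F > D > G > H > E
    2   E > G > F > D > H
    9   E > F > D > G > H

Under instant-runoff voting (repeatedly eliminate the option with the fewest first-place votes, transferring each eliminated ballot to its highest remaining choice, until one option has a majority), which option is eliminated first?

Round 1: E 11, D 8, H 6, F 1, G 0. G has the fewest and is eliminated.
Round 2: E 11, D 8, H 6, F 1. F has the fewest and is eliminated.
Round 3: E 11, D 9, H 6. H has the fewest and is eliminated.
Round 4: E 17, D 9. E has a majority.

G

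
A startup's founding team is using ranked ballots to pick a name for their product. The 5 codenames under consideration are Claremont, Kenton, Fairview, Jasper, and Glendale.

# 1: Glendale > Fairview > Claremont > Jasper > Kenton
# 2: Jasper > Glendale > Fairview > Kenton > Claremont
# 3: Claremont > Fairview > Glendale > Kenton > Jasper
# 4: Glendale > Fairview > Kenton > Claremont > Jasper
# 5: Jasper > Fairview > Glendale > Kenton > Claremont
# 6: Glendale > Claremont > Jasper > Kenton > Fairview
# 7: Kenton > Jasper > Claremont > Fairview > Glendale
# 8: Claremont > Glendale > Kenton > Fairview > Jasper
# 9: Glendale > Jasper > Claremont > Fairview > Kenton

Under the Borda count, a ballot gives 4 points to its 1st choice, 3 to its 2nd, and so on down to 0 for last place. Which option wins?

Glendale

Borda scores:
  Claremont: 2 + 0 + 4 + 1 + 0 + 3 + 2 + 4 + 2 = 18
  Kenton: 0 + 1 + 1 + 2 + 1 + 1 + 4 + 2 + 0 = 12
  Fairview: 3 + 2 + 3 + 3 + 3 + 0 + 1 + 1 + 1 = 17
  Jasper: 1 + 4 + 0 + 0 + 4 + 2 + 3 + 0 + 3 = 17
  Glendale: 4 + 3 + 2 + 4 + 2 + 4 + 0 + 3 + 4 = 26
Glendale has the highest total.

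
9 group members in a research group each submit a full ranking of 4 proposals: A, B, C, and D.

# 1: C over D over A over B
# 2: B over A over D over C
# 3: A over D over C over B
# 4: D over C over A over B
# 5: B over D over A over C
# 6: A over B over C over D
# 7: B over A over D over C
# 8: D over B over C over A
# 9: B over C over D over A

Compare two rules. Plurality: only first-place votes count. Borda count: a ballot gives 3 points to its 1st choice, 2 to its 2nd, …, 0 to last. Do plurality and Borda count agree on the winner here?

Plurality first-place counts: A 2, B 4, C 1, D 2 → B.
Borda totals: A 13, B 16, C 10, D 15 → B.
The two rules agree on B.

Yes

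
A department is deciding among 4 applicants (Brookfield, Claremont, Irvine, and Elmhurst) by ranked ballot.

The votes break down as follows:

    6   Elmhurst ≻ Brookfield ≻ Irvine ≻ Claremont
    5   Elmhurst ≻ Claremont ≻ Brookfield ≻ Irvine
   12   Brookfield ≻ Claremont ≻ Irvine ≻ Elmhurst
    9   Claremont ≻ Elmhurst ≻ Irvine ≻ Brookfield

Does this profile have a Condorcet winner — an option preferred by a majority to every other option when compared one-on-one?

No

Head-to-head results (32 voters total):
Brookfield vs Claremont: Brookfield wins 18–14.
Brookfield vs Irvine: Brookfield wins 23–9.
Brookfield vs Elmhurst: Elmhurst wins 20–12.
Claremont vs Irvine: Claremont wins 26–6.
Claremont vs Elmhurst: Claremont wins 21–11.
Irvine vs Elmhurst: Elmhurst wins 20–12.
No candidate beats all others: Brookfield beats Claremont beats Elmhurst beats Brookfield, a majority cycle.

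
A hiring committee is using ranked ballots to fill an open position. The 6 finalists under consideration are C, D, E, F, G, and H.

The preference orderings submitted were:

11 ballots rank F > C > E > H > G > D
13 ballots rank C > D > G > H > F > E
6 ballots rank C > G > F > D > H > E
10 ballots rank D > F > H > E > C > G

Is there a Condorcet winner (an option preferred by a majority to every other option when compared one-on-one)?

No

Head-to-head results (40 voters total):
C vs D: C wins 30–10.
C vs E: C wins 30–10.
C vs F: F wins 21–19.
C vs G: C wins 40–0.
C vs H: C wins 30–10.
D vs E: D wins 29–11.
D vs F: D wins 23–17.
D vs G: D wins 23–17.
D vs H: D wins 29–11.
E vs F: F wins 40–0.
E vs G: E wins 21–19.
E vs H: H wins 29–11.
F vs G: F wins 21–19.
F vs H: F wins 27–13.
G vs H: H wins 21–19.
No candidate beats all others: C beats D beats F beats C, a majority cycle.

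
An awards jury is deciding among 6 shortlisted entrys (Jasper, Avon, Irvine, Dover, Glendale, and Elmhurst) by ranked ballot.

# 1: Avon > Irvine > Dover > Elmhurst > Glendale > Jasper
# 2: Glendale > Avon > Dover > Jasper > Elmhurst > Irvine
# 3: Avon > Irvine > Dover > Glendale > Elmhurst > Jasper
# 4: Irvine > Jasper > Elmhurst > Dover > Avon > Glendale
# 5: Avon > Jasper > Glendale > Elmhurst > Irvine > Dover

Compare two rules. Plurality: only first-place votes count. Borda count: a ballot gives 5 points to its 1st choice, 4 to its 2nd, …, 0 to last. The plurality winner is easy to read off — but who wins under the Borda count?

Plurality first-place counts: Jasper 0, Avon 3, Irvine 1, Dover 0, Glendale 1, Elmhurst 0 → Avon.
Borda totals: Jasper 10, Avon 20, Irvine 14, Dover 11, Glendale 11, Elmhurst 9 → Avon.

Avon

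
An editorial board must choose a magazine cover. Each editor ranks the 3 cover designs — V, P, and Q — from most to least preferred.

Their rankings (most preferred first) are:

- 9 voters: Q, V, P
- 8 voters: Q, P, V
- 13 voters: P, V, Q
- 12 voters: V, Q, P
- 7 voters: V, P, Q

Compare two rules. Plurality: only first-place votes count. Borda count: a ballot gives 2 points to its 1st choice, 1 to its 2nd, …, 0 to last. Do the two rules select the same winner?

Yes

Plurality first-place counts: V 19, P 13, Q 17 → V.
Borda totals: V 60, P 41, Q 46 → V.
The two rules agree on V.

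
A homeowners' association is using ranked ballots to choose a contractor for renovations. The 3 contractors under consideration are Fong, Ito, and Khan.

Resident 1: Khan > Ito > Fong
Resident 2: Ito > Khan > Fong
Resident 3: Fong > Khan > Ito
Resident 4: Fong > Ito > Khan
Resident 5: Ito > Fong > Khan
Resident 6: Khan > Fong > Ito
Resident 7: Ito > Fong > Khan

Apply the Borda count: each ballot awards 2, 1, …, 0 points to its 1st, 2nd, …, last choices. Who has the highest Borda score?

Borda scores:
  Fong: 0 + 0 + 2 + 2 + 1 + 1 + 1 = 7
  Ito: 1 + 2 + 0 + 1 + 2 + 0 + 2 = 8
  Khan: 2 + 1 + 1 + 0 + 0 + 2 + 0 = 6
Ito has the highest total.

Ito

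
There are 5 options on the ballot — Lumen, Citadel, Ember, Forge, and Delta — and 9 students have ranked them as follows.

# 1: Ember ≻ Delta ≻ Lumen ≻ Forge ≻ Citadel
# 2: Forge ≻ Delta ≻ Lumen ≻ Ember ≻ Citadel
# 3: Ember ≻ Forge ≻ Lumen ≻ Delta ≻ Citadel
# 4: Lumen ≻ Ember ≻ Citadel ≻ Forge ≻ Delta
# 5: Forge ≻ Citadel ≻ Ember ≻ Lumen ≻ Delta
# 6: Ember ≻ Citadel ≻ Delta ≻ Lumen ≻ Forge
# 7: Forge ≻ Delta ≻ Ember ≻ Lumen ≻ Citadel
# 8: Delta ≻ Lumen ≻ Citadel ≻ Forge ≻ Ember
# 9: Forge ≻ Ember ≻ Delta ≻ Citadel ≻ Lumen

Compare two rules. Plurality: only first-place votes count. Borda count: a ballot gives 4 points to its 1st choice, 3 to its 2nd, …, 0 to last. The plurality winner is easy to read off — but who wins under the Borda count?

Plurality first-place counts: Lumen 1, Citadel 0, Ember 3, Forge 4, Delta 1 → Forge.
Borda totals: Lumen 16, Citadel 11, Ember 23, Forge 22, Delta 18 → Ember.

Ember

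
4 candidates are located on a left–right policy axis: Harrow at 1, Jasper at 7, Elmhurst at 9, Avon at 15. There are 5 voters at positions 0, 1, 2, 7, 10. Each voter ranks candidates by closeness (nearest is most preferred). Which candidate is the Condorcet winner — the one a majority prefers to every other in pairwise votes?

Harrow

With single-peaked preferences on a line, the Condorcet winner is the candidate closest to the median voter.
The median voter (position 2) is closest to Harrow at 1.
Check: Harrow vs Avon — voters closer to Harrow: 4 of 5.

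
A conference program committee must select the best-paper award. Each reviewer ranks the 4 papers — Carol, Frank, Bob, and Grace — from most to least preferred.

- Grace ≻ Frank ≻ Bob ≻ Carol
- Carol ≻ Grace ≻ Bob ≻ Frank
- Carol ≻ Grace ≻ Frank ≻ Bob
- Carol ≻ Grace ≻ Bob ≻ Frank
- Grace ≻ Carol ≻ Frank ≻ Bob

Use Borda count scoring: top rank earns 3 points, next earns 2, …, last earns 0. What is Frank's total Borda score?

4

Borda scores:
  Carol: 0 + 3 + 3 + 3 + 2 = 11
  Frank: 2 + 0 + 1 + 0 + 1 = 4
  Bob: 1 + 1 + 0 + 1 + 0 = 3
  Grace: 3 + 2 + 2 + 2 + 3 = 12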